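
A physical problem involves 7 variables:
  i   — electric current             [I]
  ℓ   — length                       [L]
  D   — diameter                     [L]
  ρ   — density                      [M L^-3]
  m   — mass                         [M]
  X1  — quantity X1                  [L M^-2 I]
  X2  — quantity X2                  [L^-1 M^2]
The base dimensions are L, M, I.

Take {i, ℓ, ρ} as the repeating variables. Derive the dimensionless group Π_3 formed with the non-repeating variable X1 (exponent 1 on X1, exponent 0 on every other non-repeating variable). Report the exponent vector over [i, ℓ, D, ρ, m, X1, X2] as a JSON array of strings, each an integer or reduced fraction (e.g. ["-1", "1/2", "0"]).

["-1", "5", "0", "2", "0", "1", "0"]

Dimensional matrix (L×M×I by i×ℓ×D×ρ×m×X1×X2):
  L: [ 0  1  1 -3  0  1 -1]
  M: [ 0  0  0  1  1 -2  2]
  I: [ 1  0  0  0  0  1  0]
Row reduction gives pivot columns i,ℓ,ρ; rank = 3
Repeat: i,ℓ,ρ; free: D,m,X1,X2
RREF:
  r0: [   1    0    0    0    0    1    0]
  r1: [   0    1    1    0    3   -5    5]
  r2: [   0    0    0    1    1   -2    2]
Fix exponent of X1 at 1, D at 0, m at 0, X2 at 0; solve each RREF row for its pivot's exponent:
  r0: exp(i) + (1)·1 = 0 ⇒ exp(i) = -1
  r1: exp(ℓ) + (-5)·1 = 0 ⇒ exp(ℓ) = 5
  r2: exp(ρ) + (-2)·1 = 0 ⇒ exp(ρ) = 2
Π_3 = i^-1 · ℓ^5 · ρ^2 · X1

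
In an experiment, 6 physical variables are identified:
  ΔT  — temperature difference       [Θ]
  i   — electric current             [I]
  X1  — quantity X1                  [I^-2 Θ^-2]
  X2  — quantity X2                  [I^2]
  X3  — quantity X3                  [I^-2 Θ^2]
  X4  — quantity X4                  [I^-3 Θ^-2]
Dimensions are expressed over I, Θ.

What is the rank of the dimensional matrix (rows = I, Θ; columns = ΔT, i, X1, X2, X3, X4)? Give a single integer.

Exponent matrix [I,Θ] × [ΔT,i,X1,X2,X3,X4]:
  I: [ 0  1 -2  2 -2 -3]
  Θ: [ 1  0 -2  0  2 -2]
RREF → pivots at {ΔT,i} ⇒ r = 2

2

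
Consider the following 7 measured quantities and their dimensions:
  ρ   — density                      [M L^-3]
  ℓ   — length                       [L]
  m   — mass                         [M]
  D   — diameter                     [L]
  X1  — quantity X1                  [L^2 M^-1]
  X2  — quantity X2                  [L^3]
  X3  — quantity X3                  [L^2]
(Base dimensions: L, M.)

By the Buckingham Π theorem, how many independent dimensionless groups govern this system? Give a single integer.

5

Write exponents as rows L,M / cols ρ,ℓ,m,D,X1,X2,X3:
  L: [-3  1  0  1  2  3  2]
  M: [ 1  0  1  0 -1  0  0]
Echelon form has 2 nonzero rows (pivots: ρ,ℓ)
7 vars − rank 2 = 5 Π groups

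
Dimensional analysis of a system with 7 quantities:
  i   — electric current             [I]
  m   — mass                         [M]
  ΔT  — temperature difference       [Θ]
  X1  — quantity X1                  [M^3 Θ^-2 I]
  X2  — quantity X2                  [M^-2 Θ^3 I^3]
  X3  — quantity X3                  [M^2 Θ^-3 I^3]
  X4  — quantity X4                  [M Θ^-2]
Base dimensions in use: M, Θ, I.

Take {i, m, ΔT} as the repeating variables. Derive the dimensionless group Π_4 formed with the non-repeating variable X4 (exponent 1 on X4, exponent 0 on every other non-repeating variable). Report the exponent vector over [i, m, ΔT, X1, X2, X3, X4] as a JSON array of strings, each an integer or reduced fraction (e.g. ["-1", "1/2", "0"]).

["0", "-1", "2", "0", "0", "0", "1"]

Write exponents as rows M,Θ,I / cols i,m,ΔT,X1,X2,X3,X4:
  M: [ 0  1  0  3 -2  2  1]
  Θ: [ 0  0  1 -2  3 -3 -2]
  I: [ 1  0  0  1  3  3  0]
Row reduction gives pivot columns i,m,ΔT; rank = 3
Repeat: i,m,ΔT; free: X1,X2,X3,X4
RREF:
  r0: [   1    0    0    1    3    3    0]
  r1: [   0    1    0    3   -2    2    1]
  r2: [   0    0    1   -2    3   -3   -2]
Fix exponent of X4 at 1, X1 at 0, X2 at 0, X3 at 0; solve each RREF row for its pivot's exponent:
  r0: exp(i) + (0)·1 = 0 ⇒ exp(i) = 0
  r1: exp(m) + (1)·1 = 0 ⇒ exp(m) = -1
  r2: exp(ΔT) + (-2)·1 = 0 ⇒ exp(ΔT) = 2
Π_4 = m^-1 · ΔT^2 · X4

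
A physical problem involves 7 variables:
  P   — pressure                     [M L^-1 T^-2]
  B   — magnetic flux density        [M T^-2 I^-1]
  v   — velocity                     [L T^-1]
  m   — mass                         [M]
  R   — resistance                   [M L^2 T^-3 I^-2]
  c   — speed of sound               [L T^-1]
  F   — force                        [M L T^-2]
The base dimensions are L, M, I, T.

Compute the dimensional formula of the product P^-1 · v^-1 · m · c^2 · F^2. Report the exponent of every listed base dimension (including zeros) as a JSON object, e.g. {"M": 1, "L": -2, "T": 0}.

{"L": 4, "M": 2, "I": 0, "T": -3}

Write exponents as rows L,M,I,T / cols P,B,v,m,R,c,F:
  L: [-1  0  1  0  2  1  1]
  M: [ 1  1  0  1  1  0  1]
  I: [ 0 -1  0  0 -2  0  0]
  T: [-2 -2 -1  0 -3 -1 -2]
  [L]: (-1)·-1+(-1)·1+(1)·0+(2)·1+(2)·1 = 4
  [M]: (-1)·1+(-1)·0+(1)·1+(2)·0+(2)·1 = 2
  [I]: (-1)·0+(-1)·0+(1)·0+(2)·0+(2)·0 = 0
  [T]: (-1)·-2+(-1)·-1+(1)·0+(2)·-1+(2)·-2 = -3
⇒ L^4 M^2 T^-3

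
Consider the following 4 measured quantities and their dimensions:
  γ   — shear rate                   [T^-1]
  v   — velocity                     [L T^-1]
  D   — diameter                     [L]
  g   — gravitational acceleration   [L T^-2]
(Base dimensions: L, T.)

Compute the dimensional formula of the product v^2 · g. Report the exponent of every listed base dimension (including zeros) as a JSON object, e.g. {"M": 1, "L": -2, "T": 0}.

{"L": 3, "T": -4}

Write exponents as rows L,T / cols γ,v,D,g:
  L: [ 0  1  1  1]
  T: [-1 -1  0 -2]
  [L]: (2)·1+(1)·1 = 3
  [T]: (2)·-1+(1)·-2 = -4
⇒ L^3 T^-4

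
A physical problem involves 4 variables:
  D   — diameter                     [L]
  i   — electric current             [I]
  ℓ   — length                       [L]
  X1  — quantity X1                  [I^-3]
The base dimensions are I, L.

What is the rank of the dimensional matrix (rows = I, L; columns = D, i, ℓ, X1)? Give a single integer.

2

Dimensional matrix (I×L by D×i×ℓ×X1):
  I: [ 0  1  0 -3]
  L: [ 1  0  1  0]
Row reduction gives pivot columns D,i; rank = 2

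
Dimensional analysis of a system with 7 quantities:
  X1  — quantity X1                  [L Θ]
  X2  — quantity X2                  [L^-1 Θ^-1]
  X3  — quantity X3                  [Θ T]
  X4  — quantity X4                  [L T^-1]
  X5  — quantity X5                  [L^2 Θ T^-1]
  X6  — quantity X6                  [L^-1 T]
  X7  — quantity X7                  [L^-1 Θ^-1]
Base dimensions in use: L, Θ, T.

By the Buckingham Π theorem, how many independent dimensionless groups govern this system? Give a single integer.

Dimensional matrix (L×Θ×T by X1×X2×X3×X4×X5×X6×X7):
  L: [ 1 -1  0  1  2 -1 -1]
  Θ: [ 1 -1  1  0  1  0 -1]
  T: [ 0  0  1 -1 -1  1  0]
Row reduction gives pivot columns X1,X3; rank = 2
Π count = n − r = 7 − 2 = 5

5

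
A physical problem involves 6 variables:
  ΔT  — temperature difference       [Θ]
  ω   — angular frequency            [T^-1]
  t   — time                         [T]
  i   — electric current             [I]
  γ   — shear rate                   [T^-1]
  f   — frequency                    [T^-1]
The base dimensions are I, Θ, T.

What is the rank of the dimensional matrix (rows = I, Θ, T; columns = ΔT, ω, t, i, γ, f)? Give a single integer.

Write exponents as rows I,Θ,T / cols ΔT,ω,t,i,γ,f:
  I: [ 0  0  0  1  0  0]
  Θ: [ 1  0  0  0  0  0]
  T: [ 0 -1  1  0 -1 -1]
RREF → pivots at {ΔT,ω,i} ⇒ r = 3

3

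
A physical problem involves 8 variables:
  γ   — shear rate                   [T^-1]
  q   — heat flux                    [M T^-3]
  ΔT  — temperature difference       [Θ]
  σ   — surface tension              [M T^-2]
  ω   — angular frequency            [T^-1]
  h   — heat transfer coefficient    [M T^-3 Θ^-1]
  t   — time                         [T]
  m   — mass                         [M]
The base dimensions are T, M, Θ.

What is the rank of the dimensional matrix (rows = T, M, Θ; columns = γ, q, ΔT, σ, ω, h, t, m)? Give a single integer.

3

Write exponents as rows T,M,Θ / cols γ,q,ΔT,σ,ω,h,t,m:
  T: [-1 -3  0 -2 -1 -3  1  0]
  M: [ 0  1  0  1  0  1  0  1]
  Θ: [ 0  0  1  0  0 -1  0  0]
Row reduction gives pivot columns γ,q,ΔT; rank = 3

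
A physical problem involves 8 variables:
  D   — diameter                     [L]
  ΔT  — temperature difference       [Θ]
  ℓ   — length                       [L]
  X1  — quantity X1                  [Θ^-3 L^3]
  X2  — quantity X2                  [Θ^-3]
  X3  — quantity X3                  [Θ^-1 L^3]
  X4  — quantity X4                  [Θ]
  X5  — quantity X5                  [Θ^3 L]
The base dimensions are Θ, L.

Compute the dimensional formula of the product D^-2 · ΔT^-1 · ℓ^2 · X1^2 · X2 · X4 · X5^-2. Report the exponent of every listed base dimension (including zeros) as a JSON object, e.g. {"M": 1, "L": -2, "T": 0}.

{"Θ": -15, "L": 4}

Write exponents as rows Θ,L / cols D,ΔT,ℓ,X1,X2,X3,X4,X5:
  Θ: [ 0  1  0 -3 -3 -1  1  3]
  L: [ 1  0  1  3  0  3  0  1]
  [Θ]: (-2)·0+(-1)·1+(2)·0+(2)·-3+(1)·-3+(1)·1+(-2)·3 = -15
  [L]: (-2)·1+(-1)·0+(2)·1+(2)·3+(1)·0+(1)·0+(-2)·1 = 4
⇒ Θ^-15 L^4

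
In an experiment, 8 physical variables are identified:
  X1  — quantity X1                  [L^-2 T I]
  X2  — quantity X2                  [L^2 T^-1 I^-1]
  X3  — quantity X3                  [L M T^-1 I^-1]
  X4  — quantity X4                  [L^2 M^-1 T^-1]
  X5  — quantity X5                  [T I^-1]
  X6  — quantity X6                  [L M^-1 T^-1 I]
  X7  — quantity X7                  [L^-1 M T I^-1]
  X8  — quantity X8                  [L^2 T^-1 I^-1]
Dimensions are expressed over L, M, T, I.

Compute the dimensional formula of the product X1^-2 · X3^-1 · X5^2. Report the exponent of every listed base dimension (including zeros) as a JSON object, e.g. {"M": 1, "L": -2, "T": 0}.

{"L": 3, "M": -1, "T": 1, "I": -3}

Exponent matrix [L,M,T,I] × [X1,X2,X3,X4,X5,X6,X7,X8]:
  L: [-2  2  1  2  0  1 -1  2]
  M: [ 0  0  1 -1  0 -1  1  0]
  T: [ 1 -1 -1 -1  1 -1  1 -1]
  I: [ 1 -1 -1  0 -1  1 -1 -1]
  [L]: (-2)·-2+(-1)·1+(2)·0 = 3
  [M]: (-2)·0+(-1)·1+(2)·0 = -1
  [T]: (-2)·1+(-1)·-1+(2)·1 = 1
  [I]: (-2)·1+(-1)·-1+(2)·-1 = -3
⇒ L^3 M^-1 T I^-3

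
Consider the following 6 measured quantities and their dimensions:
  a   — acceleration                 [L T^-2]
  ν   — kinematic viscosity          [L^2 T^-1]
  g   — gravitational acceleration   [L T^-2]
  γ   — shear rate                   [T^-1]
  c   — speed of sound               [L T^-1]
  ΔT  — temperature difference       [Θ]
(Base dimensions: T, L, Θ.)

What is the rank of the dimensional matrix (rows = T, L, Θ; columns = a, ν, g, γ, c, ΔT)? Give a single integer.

Write exponents as rows T,L,Θ / cols a,ν,g,γ,c,ΔT:
  T: [-2 -1 -2 -1 -1  0]
  L: [ 1  2  1  0  1  0]
  Θ: [ 0  0  0  0  0  1]
Echelon form has 3 nonzero rows (pivots: a,ν,ΔT)

3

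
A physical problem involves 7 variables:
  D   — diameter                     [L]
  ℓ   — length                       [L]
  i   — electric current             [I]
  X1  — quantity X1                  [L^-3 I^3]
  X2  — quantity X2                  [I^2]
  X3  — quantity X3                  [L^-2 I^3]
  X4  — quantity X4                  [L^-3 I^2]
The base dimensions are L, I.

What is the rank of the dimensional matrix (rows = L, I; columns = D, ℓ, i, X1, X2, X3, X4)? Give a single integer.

Exponent matrix [L,I] × [D,ℓ,i,X1,X2,X3,X4]:
  L: [ 1  1  0 -3  0 -2 -3]
  I: [ 0  0  1  3  2  3  2]
RREF → pivots at {D,i} ⇒ r = 2

2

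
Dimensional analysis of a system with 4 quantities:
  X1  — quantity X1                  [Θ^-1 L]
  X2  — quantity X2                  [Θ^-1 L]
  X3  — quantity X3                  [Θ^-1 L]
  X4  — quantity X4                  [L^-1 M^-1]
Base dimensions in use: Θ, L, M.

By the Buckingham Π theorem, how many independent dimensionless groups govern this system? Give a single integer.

Exponent matrix [Θ,L,M] × [X1,X2,X3,X4]:
  Θ: [-1 -1 -1  0]
  L: [ 1  1  1 -1]
  M: [ 0  0  0 -1]
RREF → pivots at {X1,X4} ⇒ r = 2
4 vars − rank 2 = 2 Π groups

2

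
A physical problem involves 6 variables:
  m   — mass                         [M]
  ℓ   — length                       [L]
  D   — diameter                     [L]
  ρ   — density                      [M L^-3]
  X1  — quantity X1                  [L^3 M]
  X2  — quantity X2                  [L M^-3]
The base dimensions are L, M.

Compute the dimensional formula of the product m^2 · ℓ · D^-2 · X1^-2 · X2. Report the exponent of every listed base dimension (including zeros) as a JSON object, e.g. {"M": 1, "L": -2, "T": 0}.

Exponent matrix [L,M] × [m,ℓ,D,ρ,X1,X2]:
  L: [ 0  1  1 -3  3  1]
  M: [ 1  0  0  1  1 -3]
  [L]: (2)·0+(1)·1+(-2)·1+(-2)·3+(1)·1 = -6
  [M]: (2)·1+(1)·0+(-2)·0+(-2)·1+(1)·-3 = -3
⇒ L^-6 M^-3

{"L": -6, "M": -3}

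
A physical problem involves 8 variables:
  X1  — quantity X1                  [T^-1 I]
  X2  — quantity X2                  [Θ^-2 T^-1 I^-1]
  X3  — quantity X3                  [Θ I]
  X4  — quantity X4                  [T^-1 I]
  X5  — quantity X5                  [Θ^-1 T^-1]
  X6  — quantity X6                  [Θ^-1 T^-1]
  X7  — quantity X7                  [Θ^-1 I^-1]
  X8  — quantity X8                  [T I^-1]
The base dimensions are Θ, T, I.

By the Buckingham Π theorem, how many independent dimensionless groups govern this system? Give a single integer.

6

Exponent matrix [Θ,T,I] × [X1,X2,X3,X4,X5,X6,X7,X8]:
  Θ: [ 0 -2  1  0 -1 -1 -1  0]
  T: [-1 -1  0 -1 -1 -1  0  1]
  I: [ 1 -1  1  1  0  0 -1 -1]
Echelon form has 2 nonzero rows (pivots: X1,X2)
8 vars − rank 2 = 6 Π groups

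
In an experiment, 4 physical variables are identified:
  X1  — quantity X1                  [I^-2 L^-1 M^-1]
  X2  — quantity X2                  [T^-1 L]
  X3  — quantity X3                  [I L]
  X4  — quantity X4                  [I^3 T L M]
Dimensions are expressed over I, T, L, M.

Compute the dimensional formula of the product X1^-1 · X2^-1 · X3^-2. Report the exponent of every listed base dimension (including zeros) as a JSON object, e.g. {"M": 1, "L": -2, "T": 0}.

Dimensional matrix (I×T×L×M by X1×X2×X3×X4):
  I: [-2  0  1  3]
  T: [ 0 -1  0  1]
  L: [-1  1  1  1]
  M: [-1  0  0  1]
  [I]: (-1)·-2+(-1)·0+(-2)·1 = 0
  [T]: (-1)·0+(-1)·-1+(-2)·0 = 1
  [L]: (-1)·-1+(-1)·1+(-2)·1 = -2
  [M]: (-1)·-1+(-1)·0+(-2)·0 = 1
⇒ T L^-2 M

{"I": 0, "T": 1, "L": -2, "M": 1}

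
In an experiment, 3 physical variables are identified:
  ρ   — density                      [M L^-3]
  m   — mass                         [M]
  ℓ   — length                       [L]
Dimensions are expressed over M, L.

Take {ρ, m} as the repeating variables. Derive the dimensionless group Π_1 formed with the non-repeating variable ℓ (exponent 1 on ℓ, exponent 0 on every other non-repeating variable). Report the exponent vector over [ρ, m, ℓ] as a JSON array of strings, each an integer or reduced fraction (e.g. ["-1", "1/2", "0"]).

Dimensional matrix (M×L by ρ×m×ℓ):
  M: [ 1  1  0]
  L: [-3  0  1]
Echelon form has 2 nonzero rows (pivots: ρ,m)
Pivot set = {ρ,m}, free = {ℓ}
RREF:
  r0: [   1    0 -1/3]
  r1: [   0    1  1/3]
Fix exponent of ℓ at 1; solve each RREF row for its pivot's exponent:
  r0: exp(ρ) + (-1/3)·1 = 0 ⇒ exp(ρ) = 1/3
  r1: exp(m) + (1/3)·1 = 0 ⇒ exp(m) = -1/3
Π_1 = ρ^(1/3) · m^(-1/3) · ℓ

["1/3", "-1/3", "1"]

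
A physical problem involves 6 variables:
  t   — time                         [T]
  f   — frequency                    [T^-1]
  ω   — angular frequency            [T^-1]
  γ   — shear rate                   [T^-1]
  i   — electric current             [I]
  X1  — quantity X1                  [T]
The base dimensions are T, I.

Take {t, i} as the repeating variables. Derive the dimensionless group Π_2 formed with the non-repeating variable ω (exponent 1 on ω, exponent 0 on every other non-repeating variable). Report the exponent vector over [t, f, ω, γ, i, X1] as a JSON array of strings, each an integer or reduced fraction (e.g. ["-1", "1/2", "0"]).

["1", "0", "1", "0", "0", "0"]

Exponent matrix [T,I] × [t,f,ω,γ,i,X1]:
  T: [ 1 -1 -1 -1  0  1]
  I: [ 0  0  0  0  1  0]
Row reduction gives pivot columns t,i; rank = 2
Pivot set = {t,i}, free = {f,ω,γ,X1}
RREF:
  r0: [   1   -1   -1   -1    0    1]
  r1: [   0    0    0    0    1    0]
Fix exponent of ω at 1, f at 0, γ at 0, X1 at 0; solve each RREF row for its pivot's exponent:
  r0: exp(t) + (-1)·1 = 0 ⇒ exp(t) = 1
  r1: exp(i) + (0)·1 = 0 ⇒ exp(i) = 0
Π_2 = t · ω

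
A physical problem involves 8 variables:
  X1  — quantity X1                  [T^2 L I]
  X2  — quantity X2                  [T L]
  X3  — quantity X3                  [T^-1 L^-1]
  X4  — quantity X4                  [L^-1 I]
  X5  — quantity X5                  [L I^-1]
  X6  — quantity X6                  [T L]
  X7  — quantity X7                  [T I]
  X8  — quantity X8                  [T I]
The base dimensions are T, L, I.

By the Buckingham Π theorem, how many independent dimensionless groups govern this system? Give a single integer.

6

Exponent matrix [T,L,I] × [X1,X2,X3,X4,X5,X6,X7,X8]:
  T: [ 2  1 -1  0  0  1  1  1]
  L: [ 1  1 -1 -1  1  1  0  0]
  I: [ 1  0  0  1 -1  0  1  1]
Row reduction gives pivot columns X1,X2; rank = 2
8 vars − rank 2 = 6 Π groups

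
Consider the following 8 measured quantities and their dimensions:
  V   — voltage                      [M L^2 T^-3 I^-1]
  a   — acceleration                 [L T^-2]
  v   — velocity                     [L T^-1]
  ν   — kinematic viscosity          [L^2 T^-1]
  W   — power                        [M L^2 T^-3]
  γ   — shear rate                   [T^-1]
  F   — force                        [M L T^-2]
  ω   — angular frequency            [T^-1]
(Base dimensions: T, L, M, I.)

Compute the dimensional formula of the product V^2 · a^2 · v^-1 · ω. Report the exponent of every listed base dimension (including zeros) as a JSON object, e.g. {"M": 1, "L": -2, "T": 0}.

{"T": -10, "L": 5, "M": 2, "I": -2}

Exponent matrix [T,L,M,I] × [V,a,v,ν,W,γ,F,ω]:
  T: [-3 -2 -1 -1 -3 -1 -2 -1]
  L: [ 2  1  1  2  2  0  1  0]
  M: [ 1  0  0  0  1  0  1  0]
  I: [-1  0  0  0  0  0  0  0]
  [T]: (2)·-3+(2)·-2+(-1)·-1+(1)·-1 = -10
  [L]: (2)·2+(2)·1+(-1)·1+(1)·0 = 5
  [M]: (2)·1+(2)·0+(-1)·0+(1)·0 = 2
  [I]: (2)·-1+(2)·0+(-1)·0+(1)·0 = -2
⇒ T^-10 L^5 M^2 I^-2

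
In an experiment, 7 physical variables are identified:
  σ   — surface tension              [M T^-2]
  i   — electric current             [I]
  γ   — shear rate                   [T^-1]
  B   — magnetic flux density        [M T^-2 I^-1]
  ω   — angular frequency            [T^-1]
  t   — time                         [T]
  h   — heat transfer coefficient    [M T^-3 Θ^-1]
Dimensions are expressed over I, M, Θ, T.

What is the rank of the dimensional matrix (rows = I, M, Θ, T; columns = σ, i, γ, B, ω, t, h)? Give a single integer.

Dimensional matrix (I×M×Θ×T by σ×i×γ×B×ω×t×h):
  I: [ 0  1  0 -1  0  0  0]
  M: [ 1  0  0  1  0  0  1]
  Θ: [ 0  0  0  0  0  0 -1]
  T: [-2  0 -1 -2 -1  1 -3]
Echelon form has 4 nonzero rows (pivots: σ,i,γ,h)

4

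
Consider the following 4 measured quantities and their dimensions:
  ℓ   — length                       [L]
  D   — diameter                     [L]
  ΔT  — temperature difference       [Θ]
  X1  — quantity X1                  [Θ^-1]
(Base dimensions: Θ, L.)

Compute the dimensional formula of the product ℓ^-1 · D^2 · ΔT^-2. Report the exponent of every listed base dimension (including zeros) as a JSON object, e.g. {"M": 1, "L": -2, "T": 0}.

{"Θ": -2, "L": 1}

Dimensional matrix (Θ×L by ℓ×D×ΔT×X1):
  Θ: [ 0  0  1 -1]
  L: [ 1  1  0  0]
  [Θ]: (-1)·0+(2)·0+(-2)·1 = -2
  [L]: (-1)·1+(2)·1+(-2)·0 = 1
⇒ Θ^-2 L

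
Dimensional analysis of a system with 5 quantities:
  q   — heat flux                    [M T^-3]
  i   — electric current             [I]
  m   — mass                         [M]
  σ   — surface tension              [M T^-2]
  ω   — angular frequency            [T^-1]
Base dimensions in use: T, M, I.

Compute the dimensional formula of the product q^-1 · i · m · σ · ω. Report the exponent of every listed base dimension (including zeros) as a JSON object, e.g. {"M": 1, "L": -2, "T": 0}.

{"T": 0, "M": 1, "I": 1}

Exponent matrix [T,M,I] × [q,i,m,σ,ω]:
  T: [-3  0  0 -2 -1]
  M: [ 1  0  1  1  0]
  I: [ 0  1  0  0  0]
  [T]: (-1)·-3+(1)·0+(1)·0+(1)·-2+(1)·-1 = 0
  [M]: (-1)·1+(1)·0+(1)·1+(1)·1+(1)·0 = 1
  [I]: (-1)·0+(1)·1+(1)·0+(1)·0+(1)·0 = 1
⇒ M I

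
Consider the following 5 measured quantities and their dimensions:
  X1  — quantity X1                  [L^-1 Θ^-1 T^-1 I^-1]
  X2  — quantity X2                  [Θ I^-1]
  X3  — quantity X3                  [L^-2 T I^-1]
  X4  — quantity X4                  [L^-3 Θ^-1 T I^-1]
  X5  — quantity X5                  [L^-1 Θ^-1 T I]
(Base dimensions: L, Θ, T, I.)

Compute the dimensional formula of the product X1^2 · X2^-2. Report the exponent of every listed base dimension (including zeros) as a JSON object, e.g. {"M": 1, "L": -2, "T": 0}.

{"L": -2, "Θ": -4, "T": -2, "I": 0}

Exponent matrix [L,Θ,T,I] × [X1,X2,X3,X4,X5]:
  L: [-1  0 -2 -3 -1]
  Θ: [-1  1  0 -1 -1]
  T: [-1  0  1  1  1]
  I: [-1 -1 -1 -1  1]
  [L]: (2)·-1+(-2)·0 = -2
  [Θ]: (2)·-1+(-2)·1 = -4
  [T]: (2)·-1+(-2)·0 = -2
  [I]: (2)·-1+(-2)·-1 = 0
⇒ L^-2 Θ^-4 T^-2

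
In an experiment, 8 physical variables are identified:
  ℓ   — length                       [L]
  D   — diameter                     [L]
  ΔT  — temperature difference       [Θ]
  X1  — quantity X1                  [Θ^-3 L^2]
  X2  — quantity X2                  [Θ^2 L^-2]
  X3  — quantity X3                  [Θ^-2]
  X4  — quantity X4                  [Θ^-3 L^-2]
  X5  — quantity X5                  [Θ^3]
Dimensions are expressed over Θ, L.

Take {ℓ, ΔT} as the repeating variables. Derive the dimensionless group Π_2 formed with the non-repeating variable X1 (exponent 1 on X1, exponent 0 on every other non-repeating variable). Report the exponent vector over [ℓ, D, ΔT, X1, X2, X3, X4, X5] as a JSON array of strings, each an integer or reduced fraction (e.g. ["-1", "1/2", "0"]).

["-2", "0", "3", "1", "0", "0", "0", "0"]

Exponent matrix [Θ,L] × [ℓ,D,ΔT,X1,X2,X3,X4,X5]:
  Θ: [ 0  0  1 -3  2 -2 -3  3]
  L: [ 1  1  0  2 -2  0 -2  0]
RREF → pivots at {ℓ,ΔT} ⇒ r = 2
Pivot set = {ℓ,ΔT}, free = {D,X1,X2,X3,X4,X5}
RREF:
  r0: [   1    1    0    2   -2    0   -2    0]
  r1: [   0    0    1   -3    2   -2   -3    3]
Fix exponent of X1 at 1, D at 0, X2 at 0, X3 at 0, X4 at 0, X5 at 0; solve each RREF row for its pivot's exponent:
  r0: exp(ℓ) + (2)·1 = 0 ⇒ exp(ℓ) = -2
  r1: exp(ΔT) + (-3)·1 = 0 ⇒ exp(ΔT) = 3
Π_2 = ℓ^-2 · ΔT^3 · X1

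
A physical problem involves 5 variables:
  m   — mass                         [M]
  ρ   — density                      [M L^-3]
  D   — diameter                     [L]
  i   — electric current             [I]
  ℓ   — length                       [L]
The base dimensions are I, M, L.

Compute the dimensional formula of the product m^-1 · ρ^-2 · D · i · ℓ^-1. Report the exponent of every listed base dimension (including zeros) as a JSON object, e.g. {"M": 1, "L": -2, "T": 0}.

{"I": 1, "M": -3, "L": 6}

Write exponents as rows I,M,L / cols m,ρ,D,i,ℓ:
  I: [ 0  0  0  1  0]
  M: [ 1  1  0  0  0]
  L: [ 0 -3  1  0  1]
  [I]: (-1)·0+(-2)·0+(1)·0+(1)·1+(-1)·0 = 1
  [M]: (-1)·1+(-2)·1+(1)·0+(1)·0+(-1)·0 = -3
  [L]: (-1)·0+(-2)·-3+(1)·1+(1)·0+(-1)·1 = 6
⇒ I M^-3 L^6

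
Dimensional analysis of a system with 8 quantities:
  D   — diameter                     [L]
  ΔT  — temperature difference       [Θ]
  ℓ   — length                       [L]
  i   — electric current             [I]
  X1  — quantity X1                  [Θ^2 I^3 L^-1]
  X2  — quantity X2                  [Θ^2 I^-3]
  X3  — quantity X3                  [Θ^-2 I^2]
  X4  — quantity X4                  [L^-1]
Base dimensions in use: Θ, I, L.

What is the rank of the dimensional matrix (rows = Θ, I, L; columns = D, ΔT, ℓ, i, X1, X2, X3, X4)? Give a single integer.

3

Exponent matrix [Θ,I,L] × [D,ΔT,ℓ,i,X1,X2,X3,X4]:
  Θ: [ 0  1  0  0  2  2 -2  0]
  I: [ 0  0  0  1  3 -3  2  0]
  L: [ 1  0  1  0 -1  0  0 -1]
RREF → pivots at {D,ΔT,i} ⇒ r = 3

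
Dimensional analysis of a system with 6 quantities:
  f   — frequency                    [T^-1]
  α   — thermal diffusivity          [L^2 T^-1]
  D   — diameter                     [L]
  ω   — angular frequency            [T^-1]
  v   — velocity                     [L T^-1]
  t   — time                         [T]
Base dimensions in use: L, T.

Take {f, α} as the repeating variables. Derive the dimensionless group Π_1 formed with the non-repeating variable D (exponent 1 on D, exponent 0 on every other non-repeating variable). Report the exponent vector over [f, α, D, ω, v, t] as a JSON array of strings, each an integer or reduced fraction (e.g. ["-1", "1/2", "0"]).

Write exponents as rows L,T / cols f,α,D,ω,v,t:
  L: [ 0  2  1  0  1  0]
  T: [-1 -1  0 -1 -1  1]
RREF → pivots at {f,α} ⇒ r = 2
Pivot set = {f,α}, free = {D,ω,v,t}
RREF:
  r0: [   1    0 -1/2    1  1/2   -1]
  r1: [   0    1  1/2    0  1/2    0]
Fix exponent of D at 1, ω at 0, v at 0, t at 0; solve each RREF row for its pivot's exponent:
  r0: exp(f) + (-1/2)·1 = 0 ⇒ exp(f) = 1/2
  r1: exp(α) + (1/2)·1 = 0 ⇒ exp(α) = -1/2
Π_1 = f^(1/2) · α^(-1/2) · D

["1/2", "-1/2", "1", "0", "0", "0"]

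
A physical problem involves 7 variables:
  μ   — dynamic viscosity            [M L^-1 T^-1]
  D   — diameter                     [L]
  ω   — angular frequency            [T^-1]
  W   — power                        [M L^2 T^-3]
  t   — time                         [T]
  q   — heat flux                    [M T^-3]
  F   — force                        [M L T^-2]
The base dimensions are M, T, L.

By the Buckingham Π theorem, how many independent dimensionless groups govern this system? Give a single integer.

4

Exponent matrix [M,T,L] × [μ,D,ω,W,t,q,F]:
  M: [ 1  0  0  1  0  1  1]
  T: [-1  0 -1 -3  1 -3 -2]
  L: [-1  1  0  2  0  0  1]
RREF → pivots at {μ,D,ω} ⇒ r = 3
7 vars − rank 3 = 4 Π groups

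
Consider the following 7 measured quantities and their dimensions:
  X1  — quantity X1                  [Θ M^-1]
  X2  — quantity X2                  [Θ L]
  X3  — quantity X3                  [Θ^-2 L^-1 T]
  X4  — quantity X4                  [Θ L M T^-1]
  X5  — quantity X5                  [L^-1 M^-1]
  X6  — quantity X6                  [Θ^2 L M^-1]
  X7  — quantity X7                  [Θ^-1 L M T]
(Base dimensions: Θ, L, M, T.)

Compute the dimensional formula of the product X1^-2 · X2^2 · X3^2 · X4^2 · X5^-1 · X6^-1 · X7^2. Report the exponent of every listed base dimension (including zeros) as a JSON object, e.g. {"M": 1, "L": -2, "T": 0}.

{"Θ": -6, "L": 4, "M": 8, "T": 2}

Dimensional matrix (Θ×L×M×T by X1×X2×X3×X4×X5×X6×X7):
  Θ: [ 1  1 -2  1  0  2 -1]
  L: [ 0  1 -1  1 -1  1  1]
  M: [-1  0  0  1 -1 -1  1]
  T: [ 0  0  1 -1  0  0  1]
  [Θ]: (-2)·1+(2)·1+(2)·-2+(2)·1+(-1)·0+(-1)·2+(2)·-1 = -6
  [L]: (-2)·0+(2)·1+(2)·-1+(2)·1+(-1)·-1+(-1)·1+(2)·1 = 4
  [M]: (-2)·-1+(2)·0+(2)·0+(2)·1+(-1)·-1+(-1)·-1+(2)·1 = 8
  [T]: (-2)·0+(2)·0+(2)·1+(2)·-1+(-1)·0+(-1)·0+(2)·1 = 2
⇒ Θ^-6 L^4 M^8 T^2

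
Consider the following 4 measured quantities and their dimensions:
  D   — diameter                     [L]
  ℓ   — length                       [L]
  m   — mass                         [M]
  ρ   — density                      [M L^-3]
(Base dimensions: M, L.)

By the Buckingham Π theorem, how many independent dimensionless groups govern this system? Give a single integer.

Dimensional matrix (M×L by D×ℓ×m×ρ):
  M: [ 0  0  1  1]
  L: [ 1  1  0 -3]
RREF → pivots at {D,m} ⇒ r = 2
4 vars − rank 2 = 2 Π groups

2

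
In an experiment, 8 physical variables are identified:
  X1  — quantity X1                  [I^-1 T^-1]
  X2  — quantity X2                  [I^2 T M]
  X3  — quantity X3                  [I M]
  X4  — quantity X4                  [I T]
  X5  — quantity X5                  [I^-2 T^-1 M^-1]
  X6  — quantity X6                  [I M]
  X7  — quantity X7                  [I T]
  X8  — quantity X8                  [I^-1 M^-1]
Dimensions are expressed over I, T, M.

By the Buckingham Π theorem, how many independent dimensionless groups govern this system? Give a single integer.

6

Exponent matrix [I,T,M] × [X1,X2,X3,X4,X5,X6,X7,X8]:
  I: [-1  2  1  1 -2  1  1 -1]
  T: [-1  1  0  1 -1  0  1  0]
  M: [ 0  1  1  0 -1  1  0 -1]
RREF → pivots at {X1,X2} ⇒ r = 2
Π count = n − r = 8 − 2 = 6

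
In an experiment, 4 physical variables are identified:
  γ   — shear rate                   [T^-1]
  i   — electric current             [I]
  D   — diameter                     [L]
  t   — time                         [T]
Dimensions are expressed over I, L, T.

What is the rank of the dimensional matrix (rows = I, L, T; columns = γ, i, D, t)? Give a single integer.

3

Dimensional matrix (I×L×T by γ×i×D×t):
  I: [ 0  1  0  0]
  L: [ 0  0  1  0]
  T: [-1  0  0  1]
RREF → pivots at {γ,i,D} ⇒ r = 3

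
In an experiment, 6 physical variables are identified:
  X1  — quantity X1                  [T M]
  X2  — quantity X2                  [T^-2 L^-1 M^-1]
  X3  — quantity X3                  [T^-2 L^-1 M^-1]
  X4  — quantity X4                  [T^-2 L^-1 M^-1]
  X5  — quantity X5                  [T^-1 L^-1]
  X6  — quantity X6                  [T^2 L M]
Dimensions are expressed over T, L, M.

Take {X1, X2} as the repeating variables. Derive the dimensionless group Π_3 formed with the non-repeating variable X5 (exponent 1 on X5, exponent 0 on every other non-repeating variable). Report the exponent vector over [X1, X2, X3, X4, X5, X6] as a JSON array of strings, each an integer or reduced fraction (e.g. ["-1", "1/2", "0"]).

["-1", "-1", "0", "0", "1", "0"]

Exponent matrix [T,L,M] × [X1,X2,X3,X4,X5,X6]:
  T: [ 1 -2 -2 -2 -1  2]
  L: [ 0 -1 -1 -1 -1  1]
  M: [ 1 -1 -1 -1  0  1]
Echelon form has 2 nonzero rows (pivots: X1,X2)
Repeat: X1,X2; free: X3,X4,X5,X6
RREF:
  r0: [   1    0    0    0    1    0]
  r1: [   0    1    1    1    1   -1]
  r2: [   0    0    0    0    0    0]
Fix exponent of X5 at 1, X3 at 0, X4 at 0, X6 at 0; solve each RREF row for its pivot's exponent:
  r0: exp(X1) + (1)·1 = 0 ⇒ exp(X1) = -1
  r1: exp(X2) + (1)·1 = 0 ⇒ exp(X2) = -1
Π_3 = X1^-1 · X2^-1 · X5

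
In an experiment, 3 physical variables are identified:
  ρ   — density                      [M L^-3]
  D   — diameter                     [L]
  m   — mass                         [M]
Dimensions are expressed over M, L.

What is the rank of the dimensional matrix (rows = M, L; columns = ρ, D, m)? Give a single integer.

Exponent matrix [M,L] × [ρ,D,m]:
  M: [ 1  0  1]
  L: [-3  1  0]
RREF → pivots at {ρ,D} ⇒ r = 2

2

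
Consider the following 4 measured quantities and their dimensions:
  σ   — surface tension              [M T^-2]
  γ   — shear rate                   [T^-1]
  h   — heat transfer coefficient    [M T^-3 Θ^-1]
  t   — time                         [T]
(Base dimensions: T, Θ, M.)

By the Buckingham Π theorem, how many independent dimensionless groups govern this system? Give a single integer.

1

Write exponents as rows T,Θ,M / cols σ,γ,h,t:
  T: [-2 -1 -3  1]
  Θ: [ 0  0 -1  0]
  M: [ 1  0  1  0]
RREF → pivots at {σ,γ,h} ⇒ r = 3
n=4, r=3 ⇒ 1 dimensionless group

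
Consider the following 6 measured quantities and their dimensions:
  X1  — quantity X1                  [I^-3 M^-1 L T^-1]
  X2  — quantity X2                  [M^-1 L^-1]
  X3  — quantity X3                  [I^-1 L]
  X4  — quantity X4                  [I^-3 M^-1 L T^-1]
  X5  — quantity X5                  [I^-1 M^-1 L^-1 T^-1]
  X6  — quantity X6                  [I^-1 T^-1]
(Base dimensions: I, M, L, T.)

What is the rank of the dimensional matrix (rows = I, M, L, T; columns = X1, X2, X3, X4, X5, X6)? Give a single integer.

3

Dimensional matrix (I×M×L×T by X1×X2×X3×X4×X5×X6):
  I: [-3  0 -1 -3 -1 -1]
  M: [-1 -1  0 -1 -1  0]
  L: [ 1 -1  1  1 -1  0]
  T: [-1  0  0 -1 -1 -1]
RREF → pivots at {X1,X2,X3} ⇒ r = 3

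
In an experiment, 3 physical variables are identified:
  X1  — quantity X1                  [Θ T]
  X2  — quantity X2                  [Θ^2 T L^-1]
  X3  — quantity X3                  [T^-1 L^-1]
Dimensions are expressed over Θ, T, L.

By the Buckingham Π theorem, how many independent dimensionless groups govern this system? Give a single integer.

1

Exponent matrix [Θ,T,L] × [X1,X2,X3]:
  Θ: [ 1  2  0]
  T: [ 1  1 -1]
  L: [ 0 -1 -1]
Row reduction gives pivot columns X1,X2; rank = 2
Π count = n − r = 3 − 2 = 1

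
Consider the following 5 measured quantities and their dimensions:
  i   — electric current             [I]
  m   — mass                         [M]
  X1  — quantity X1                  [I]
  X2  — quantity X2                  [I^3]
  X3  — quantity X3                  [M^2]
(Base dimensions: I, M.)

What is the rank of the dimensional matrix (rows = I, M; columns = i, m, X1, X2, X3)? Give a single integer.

Write exponents as rows I,M / cols i,m,X1,X2,X3:
  I: [ 1  0  1  3  0]
  M: [ 0  1  0  0  2]
Echelon form has 2 nonzero rows (pivots: i,m)

2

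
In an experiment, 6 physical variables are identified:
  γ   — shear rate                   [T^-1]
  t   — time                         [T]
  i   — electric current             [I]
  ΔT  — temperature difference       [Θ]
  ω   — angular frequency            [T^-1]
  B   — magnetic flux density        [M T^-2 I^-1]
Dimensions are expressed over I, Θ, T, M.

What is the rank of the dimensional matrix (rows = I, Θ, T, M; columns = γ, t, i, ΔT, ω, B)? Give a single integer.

4

Dimensional matrix (I×Θ×T×M by γ×t×i×ΔT×ω×B):
  I: [ 0  0  1  0  0 -1]
  Θ: [ 0  0  0  1  0  0]
  T: [-1  1  0  0 -1 -2]
  M: [ 0  0  0  0  0  1]
Row reduction gives pivot columns γ,i,ΔT,B; rank = 4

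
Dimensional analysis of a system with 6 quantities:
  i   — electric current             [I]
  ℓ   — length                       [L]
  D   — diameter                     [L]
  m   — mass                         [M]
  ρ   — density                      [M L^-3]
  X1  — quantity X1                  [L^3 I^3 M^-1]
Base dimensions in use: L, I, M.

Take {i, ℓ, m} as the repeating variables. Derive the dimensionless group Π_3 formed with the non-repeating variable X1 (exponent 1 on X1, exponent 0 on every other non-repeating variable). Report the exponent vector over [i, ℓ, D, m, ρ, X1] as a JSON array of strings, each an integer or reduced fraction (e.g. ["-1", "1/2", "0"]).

["-3", "-3", "0", "1", "0", "1"]

Write exponents as rows L,I,M / cols i,ℓ,D,m,ρ,X1:
  L: [ 0  1  1  0 -3  3]
  I: [ 1  0  0  0  0  3]
  M: [ 0  0  0  1  1 -1]
Echelon form has 3 nonzero rows (pivots: i,ℓ,m)
Repeat: i,ℓ,m; free: D,ρ,X1
RREF:
  r0: [   1    0    0    0    0    3]
  r1: [   0    1    1    0   -3    3]
  r2: [   0    0    0    1    1   -1]
Fix exponent of X1 at 1, D at 0, ρ at 0; solve each RREF row for its pivot's exponent:
  r0: exp(i) + (3)·1 = 0 ⇒ exp(i) = -3
  r1: exp(ℓ) + (3)·1 = 0 ⇒ exp(ℓ) = -3
  r2: exp(m) + (-1)·1 = 0 ⇒ exp(m) = 1
Π_3 = i^-3 · ℓ^-3 · m · X1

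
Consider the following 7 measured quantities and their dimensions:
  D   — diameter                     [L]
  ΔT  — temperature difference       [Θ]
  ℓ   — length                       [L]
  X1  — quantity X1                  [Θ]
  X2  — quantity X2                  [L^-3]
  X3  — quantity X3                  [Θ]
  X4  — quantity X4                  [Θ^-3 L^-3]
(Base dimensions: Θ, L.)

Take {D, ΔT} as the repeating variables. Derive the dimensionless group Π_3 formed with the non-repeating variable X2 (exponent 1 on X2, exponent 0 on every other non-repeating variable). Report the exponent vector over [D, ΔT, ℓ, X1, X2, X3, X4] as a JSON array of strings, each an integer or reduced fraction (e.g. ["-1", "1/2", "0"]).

Write exponents as rows Θ,L / cols D,ΔT,ℓ,X1,X2,X3,X4:
  Θ: [ 0  1  0  1  0  1 -3]
  L: [ 1  0  1  0 -3  0 -3]
Echelon form has 2 nonzero rows (pivots: D,ΔT)
Pivot set = {D,ΔT}, free = {ℓ,X1,X2,X3,X4}
RREF:
  r0: [   1    0    1    0   -3    0   -3]
  r1: [   0    1    0    1    0    1   -3]
Fix exponent of X2 at 1, ℓ at 0, X1 at 0, X3 at 0, X4 at 0; solve each RREF row for its pivot's exponent:
  r0: exp(D) + (-3)·1 = 0 ⇒ exp(D) = 3
  r1: exp(ΔT) + (0)·1 = 0 ⇒ exp(ΔT) = 0
Π_3 = D^3 · X2

["3", "0", "0", "0", "1", "0", "0"]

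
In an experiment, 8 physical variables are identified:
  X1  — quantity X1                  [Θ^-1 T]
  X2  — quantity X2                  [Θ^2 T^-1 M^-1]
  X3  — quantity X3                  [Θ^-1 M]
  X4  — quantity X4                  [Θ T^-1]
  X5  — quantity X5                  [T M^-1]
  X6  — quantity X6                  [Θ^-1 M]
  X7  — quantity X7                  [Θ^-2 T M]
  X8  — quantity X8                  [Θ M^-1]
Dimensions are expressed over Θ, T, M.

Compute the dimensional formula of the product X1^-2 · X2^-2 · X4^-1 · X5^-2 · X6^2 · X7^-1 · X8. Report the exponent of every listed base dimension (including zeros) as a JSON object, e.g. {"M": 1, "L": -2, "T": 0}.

{"Θ": -2, "T": -2, "M": 4}

Dimensional matrix (Θ×T×M by X1×X2×X3×X4×X5×X6×X7×X8):
  Θ: [-1  2 -1  1  0 -1 -2  1]
  T: [ 1 -1  0 -1  1  0  1  0]
  M: [ 0 -1  1  0 -1  1  1 -1]
  [Θ]: (-2)·-1+(-2)·2+(-1)·1+(-2)·0+(2)·-1+(-1)·-2+(1)·1 = -2
  [T]: (-2)·1+(-2)·-1+(-1)·-1+(-2)·1+(2)·0+(-1)·1+(1)·0 = -2
  [M]: (-2)·0+(-2)·-1+(-1)·0+(-2)·-1+(2)·1+(-1)·1+(1)·-1 = 4
⇒ Θ^-2 T^-2 M^4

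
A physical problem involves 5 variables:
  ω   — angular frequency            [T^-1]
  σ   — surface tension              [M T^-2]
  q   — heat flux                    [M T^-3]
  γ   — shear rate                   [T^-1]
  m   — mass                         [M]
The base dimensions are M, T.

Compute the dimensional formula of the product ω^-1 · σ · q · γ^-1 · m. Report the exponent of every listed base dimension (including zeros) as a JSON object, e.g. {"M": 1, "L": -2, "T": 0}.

{"M": 3, "T": -3}

Write exponents as rows M,T / cols ω,σ,q,γ,m:
  M: [ 0  1  1  0  1]
  T: [-1 -2 -3 -1  0]
  [M]: (-1)·0+(1)·1+(1)·1+(-1)·0+(1)·1 = 3
  [T]: (-1)·-1+(1)·-2+(1)·-3+(-1)·-1+(1)·0 = -3
⇒ M^3 T^-3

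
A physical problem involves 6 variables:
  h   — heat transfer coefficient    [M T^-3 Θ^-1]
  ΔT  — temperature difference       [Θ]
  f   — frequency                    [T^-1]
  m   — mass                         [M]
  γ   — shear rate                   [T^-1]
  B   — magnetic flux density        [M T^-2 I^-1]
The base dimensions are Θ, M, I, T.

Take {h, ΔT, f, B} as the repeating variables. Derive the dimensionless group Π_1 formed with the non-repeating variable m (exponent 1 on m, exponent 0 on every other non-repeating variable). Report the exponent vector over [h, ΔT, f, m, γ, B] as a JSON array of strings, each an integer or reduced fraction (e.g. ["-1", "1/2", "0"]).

Write exponents as rows Θ,M,I,T / cols h,ΔT,f,m,γ,B:
  Θ: [-1  1  0  0  0  0]
  M: [ 1  0  0  1  0  1]
  I: [ 0  0  0  0  0 -1]
  T: [-3  0 -1  0 -1 -2]
Row reduction gives pivot columns h,ΔT,f,B; rank = 4
Repeat: h,ΔT,f,B; free: m,γ
RREF:
  r0: [   1    0    0    1    0    0]
  r1: [   0    1    0    1    0    0]
  r2: [   0    0    1   -3    1    0]
  r3: [   0    0    0    0    0    1]
Fix exponent of m at 1, γ at 0; solve each RREF row for its pivot's exponent:
  r0: exp(h) + (1)·1 = 0 ⇒ exp(h) = -1
  r1: exp(ΔT) + (1)·1 = 0 ⇒ exp(ΔT) = -1
  r2: exp(f) + (-3)·1 = 0 ⇒ exp(f) = 3
  r3: exp(B) + (0)·1 = 0 ⇒ exp(B) = 0
Π_1 = h^-1 · ΔT^-1 · f^3 · m

["-1", "-1", "3", "1", "0", "0"]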